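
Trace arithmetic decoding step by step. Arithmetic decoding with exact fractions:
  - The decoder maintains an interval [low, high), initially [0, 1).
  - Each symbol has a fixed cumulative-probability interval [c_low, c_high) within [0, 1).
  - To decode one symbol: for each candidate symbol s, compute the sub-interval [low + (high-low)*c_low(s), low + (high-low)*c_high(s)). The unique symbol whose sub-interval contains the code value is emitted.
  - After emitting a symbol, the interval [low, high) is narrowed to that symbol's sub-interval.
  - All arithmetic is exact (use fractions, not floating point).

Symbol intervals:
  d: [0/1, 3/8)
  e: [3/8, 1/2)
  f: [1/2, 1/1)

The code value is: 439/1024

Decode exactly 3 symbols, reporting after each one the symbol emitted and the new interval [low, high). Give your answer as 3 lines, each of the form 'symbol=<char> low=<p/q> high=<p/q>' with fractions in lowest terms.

Answer: symbol=e low=3/8 high=1/2
symbol=e low=27/64 high=7/16
symbol=e low=219/512 high=55/128

Derivation:
Step 1: interval [0/1, 1/1), width = 1/1 - 0/1 = 1/1
  'd': [0/1 + 1/1*0/1, 0/1 + 1/1*3/8) = [0/1, 3/8)
  'e': [0/1 + 1/1*3/8, 0/1 + 1/1*1/2) = [3/8, 1/2) <- contains code 439/1024
  'f': [0/1 + 1/1*1/2, 0/1 + 1/1*1/1) = [1/2, 1/1)
  emit 'e', narrow to [3/8, 1/2)
Step 2: interval [3/8, 1/2), width = 1/2 - 3/8 = 1/8
  'd': [3/8 + 1/8*0/1, 3/8 + 1/8*3/8) = [3/8, 27/64)
  'e': [3/8 + 1/8*3/8, 3/8 + 1/8*1/2) = [27/64, 7/16) <- contains code 439/1024
  'f': [3/8 + 1/8*1/2, 3/8 + 1/8*1/1) = [7/16, 1/2)
  emit 'e', narrow to [27/64, 7/16)
Step 3: interval [27/64, 7/16), width = 7/16 - 27/64 = 1/64
  'd': [27/64 + 1/64*0/1, 27/64 + 1/64*3/8) = [27/64, 219/512)
  'e': [27/64 + 1/64*3/8, 27/64 + 1/64*1/2) = [219/512, 55/128) <- contains code 439/1024
  'f': [27/64 + 1/64*1/2, 27/64 + 1/64*1/1) = [55/128, 7/16)
  emit 'e', narrow to [219/512, 55/128)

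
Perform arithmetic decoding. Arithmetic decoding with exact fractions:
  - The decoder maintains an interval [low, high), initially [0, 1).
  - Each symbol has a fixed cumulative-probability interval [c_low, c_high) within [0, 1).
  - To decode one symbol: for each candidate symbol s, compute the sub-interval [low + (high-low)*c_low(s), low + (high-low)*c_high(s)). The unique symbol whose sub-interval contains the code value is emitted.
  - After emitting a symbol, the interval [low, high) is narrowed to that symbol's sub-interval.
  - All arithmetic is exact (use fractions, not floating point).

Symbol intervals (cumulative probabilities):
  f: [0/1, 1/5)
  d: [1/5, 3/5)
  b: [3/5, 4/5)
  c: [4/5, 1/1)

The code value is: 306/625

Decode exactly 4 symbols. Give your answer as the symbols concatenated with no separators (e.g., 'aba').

Answer: dbbf

Derivation:
Step 1: interval [0/1, 1/1), width = 1/1 - 0/1 = 1/1
  'f': [0/1 + 1/1*0/1, 0/1 + 1/1*1/5) = [0/1, 1/5)
  'd': [0/1 + 1/1*1/5, 0/1 + 1/1*3/5) = [1/5, 3/5) <- contains code 306/625
  'b': [0/1 + 1/1*3/5, 0/1 + 1/1*4/5) = [3/5, 4/5)
  'c': [0/1 + 1/1*4/5, 0/1 + 1/1*1/1) = [4/5, 1/1)
  emit 'd', narrow to [1/5, 3/5)
Step 2: interval [1/5, 3/5), width = 3/5 - 1/5 = 2/5
  'f': [1/5 + 2/5*0/1, 1/5 + 2/5*1/5) = [1/5, 7/25)
  'd': [1/5 + 2/5*1/5, 1/5 + 2/5*3/5) = [7/25, 11/25)
  'b': [1/5 + 2/5*3/5, 1/5 + 2/5*4/5) = [11/25, 13/25) <- contains code 306/625
  'c': [1/5 + 2/5*4/5, 1/5 + 2/5*1/1) = [13/25, 3/5)
  emit 'b', narrow to [11/25, 13/25)
Step 3: interval [11/25, 13/25), width = 13/25 - 11/25 = 2/25
  'f': [11/25 + 2/25*0/1, 11/25 + 2/25*1/5) = [11/25, 57/125)
  'd': [11/25 + 2/25*1/5, 11/25 + 2/25*3/5) = [57/125, 61/125)
  'b': [11/25 + 2/25*3/5, 11/25 + 2/25*4/5) = [61/125, 63/125) <- contains code 306/625
  'c': [11/25 + 2/25*4/5, 11/25 + 2/25*1/1) = [63/125, 13/25)
  emit 'b', narrow to [61/125, 63/125)
Step 4: interval [61/125, 63/125), width = 63/125 - 61/125 = 2/125
  'f': [61/125 + 2/125*0/1, 61/125 + 2/125*1/5) = [61/125, 307/625) <- contains code 306/625
  'd': [61/125 + 2/125*1/5, 61/125 + 2/125*3/5) = [307/625, 311/625)
  'b': [61/125 + 2/125*3/5, 61/125 + 2/125*4/5) = [311/625, 313/625)
  'c': [61/125 + 2/125*4/5, 61/125 + 2/125*1/1) = [313/625, 63/125)
  emit 'f', narrow to [61/125, 307/625)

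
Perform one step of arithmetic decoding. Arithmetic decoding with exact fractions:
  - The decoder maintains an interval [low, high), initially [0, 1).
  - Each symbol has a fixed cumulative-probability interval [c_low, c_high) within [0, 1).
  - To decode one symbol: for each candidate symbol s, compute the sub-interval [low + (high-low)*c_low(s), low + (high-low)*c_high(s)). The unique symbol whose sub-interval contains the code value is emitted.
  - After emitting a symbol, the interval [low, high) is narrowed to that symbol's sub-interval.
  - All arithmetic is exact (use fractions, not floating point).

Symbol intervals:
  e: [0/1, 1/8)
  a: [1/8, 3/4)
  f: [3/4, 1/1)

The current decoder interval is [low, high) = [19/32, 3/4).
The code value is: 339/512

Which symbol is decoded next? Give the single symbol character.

Interval width = high − low = 3/4 − 19/32 = 5/32
Scaled code = (code − low) / width = (339/512 − 19/32) / 5/32 = 7/16
  e: [0/1, 1/8) 
  a: [1/8, 3/4) ← scaled code falls here ✓
  f: [3/4, 1/1) 

Answer: a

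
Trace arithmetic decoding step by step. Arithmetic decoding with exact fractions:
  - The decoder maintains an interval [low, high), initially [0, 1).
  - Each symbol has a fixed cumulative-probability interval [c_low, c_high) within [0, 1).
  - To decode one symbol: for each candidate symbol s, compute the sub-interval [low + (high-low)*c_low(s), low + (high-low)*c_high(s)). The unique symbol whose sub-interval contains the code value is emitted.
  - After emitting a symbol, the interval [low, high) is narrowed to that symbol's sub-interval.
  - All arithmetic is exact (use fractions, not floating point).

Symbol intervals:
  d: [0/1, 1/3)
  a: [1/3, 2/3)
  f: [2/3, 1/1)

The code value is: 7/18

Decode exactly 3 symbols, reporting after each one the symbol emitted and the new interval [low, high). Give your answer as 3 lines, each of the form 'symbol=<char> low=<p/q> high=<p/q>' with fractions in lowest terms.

Step 1: interval [0/1, 1/1), width = 1/1 - 0/1 = 1/1
  'd': [0/1 + 1/1*0/1, 0/1 + 1/1*1/3) = [0/1, 1/3)
  'a': [0/1 + 1/1*1/3, 0/1 + 1/1*2/3) = [1/3, 2/3) <- contains code 7/18
  'f': [0/1 + 1/1*2/3, 0/1 + 1/1*1/1) = [2/3, 1/1)
  emit 'a', narrow to [1/3, 2/3)
Step 2: interval [1/3, 2/3), width = 2/3 - 1/3 = 1/3
  'd': [1/3 + 1/3*0/1, 1/3 + 1/3*1/3) = [1/3, 4/9) <- contains code 7/18
  'a': [1/3 + 1/3*1/3, 1/3 + 1/3*2/3) = [4/9, 5/9)
  'f': [1/3 + 1/3*2/3, 1/3 + 1/3*1/1) = [5/9, 2/3)
  emit 'd', narrow to [1/3, 4/9)
Step 3: interval [1/3, 4/9), width = 4/9 - 1/3 = 1/9
  'd': [1/3 + 1/9*0/1, 1/3 + 1/9*1/3) = [1/3, 10/27)
  'a': [1/3 + 1/9*1/3, 1/3 + 1/9*2/3) = [10/27, 11/27) <- contains code 7/18
  'f': [1/3 + 1/9*2/3, 1/3 + 1/9*1/1) = [11/27, 4/9)
  emit 'a', narrow to [10/27, 11/27)

Answer: symbol=a low=1/3 high=2/3
symbol=d low=1/3 high=4/9
symbol=a low=10/27 high=11/27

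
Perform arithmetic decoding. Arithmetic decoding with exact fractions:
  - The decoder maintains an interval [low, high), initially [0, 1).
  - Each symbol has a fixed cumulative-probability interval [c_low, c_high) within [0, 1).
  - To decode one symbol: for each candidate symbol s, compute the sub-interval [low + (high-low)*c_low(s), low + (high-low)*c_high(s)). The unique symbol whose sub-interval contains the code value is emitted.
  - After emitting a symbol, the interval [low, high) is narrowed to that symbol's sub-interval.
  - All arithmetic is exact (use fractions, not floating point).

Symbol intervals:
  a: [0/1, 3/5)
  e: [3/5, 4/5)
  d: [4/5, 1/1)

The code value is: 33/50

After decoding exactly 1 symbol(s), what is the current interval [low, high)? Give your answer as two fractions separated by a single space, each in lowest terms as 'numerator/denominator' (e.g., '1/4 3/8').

Step 1: interval [0/1, 1/1), width = 1/1 - 0/1 = 1/1
  'a': [0/1 + 1/1*0/1, 0/1 + 1/1*3/5) = [0/1, 3/5)
  'e': [0/1 + 1/1*3/5, 0/1 + 1/1*4/5) = [3/5, 4/5) <- contains code 33/50
  'd': [0/1 + 1/1*4/5, 0/1 + 1/1*1/1) = [4/5, 1/1)
  emit 'e', narrow to [3/5, 4/5)

Answer: 3/5 4/5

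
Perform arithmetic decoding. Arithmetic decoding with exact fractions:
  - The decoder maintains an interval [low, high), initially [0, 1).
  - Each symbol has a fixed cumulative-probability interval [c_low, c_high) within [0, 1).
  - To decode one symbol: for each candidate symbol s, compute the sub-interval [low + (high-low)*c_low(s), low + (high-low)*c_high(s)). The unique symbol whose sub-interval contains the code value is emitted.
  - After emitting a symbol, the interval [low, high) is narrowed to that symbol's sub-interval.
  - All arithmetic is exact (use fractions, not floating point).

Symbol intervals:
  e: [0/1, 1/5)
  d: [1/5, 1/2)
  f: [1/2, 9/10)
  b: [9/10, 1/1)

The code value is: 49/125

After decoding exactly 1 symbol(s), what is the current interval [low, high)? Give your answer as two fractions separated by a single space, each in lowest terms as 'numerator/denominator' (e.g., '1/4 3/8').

Answer: 1/5 1/2

Derivation:
Step 1: interval [0/1, 1/1), width = 1/1 - 0/1 = 1/1
  'e': [0/1 + 1/1*0/1, 0/1 + 1/1*1/5) = [0/1, 1/5)
  'd': [0/1 + 1/1*1/5, 0/1 + 1/1*1/2) = [1/5, 1/2) <- contains code 49/125
  'f': [0/1 + 1/1*1/2, 0/1 + 1/1*9/10) = [1/2, 9/10)
  'b': [0/1 + 1/1*9/10, 0/1 + 1/1*1/1) = [9/10, 1/1)
  emit 'd', narrow to [1/5, 1/2)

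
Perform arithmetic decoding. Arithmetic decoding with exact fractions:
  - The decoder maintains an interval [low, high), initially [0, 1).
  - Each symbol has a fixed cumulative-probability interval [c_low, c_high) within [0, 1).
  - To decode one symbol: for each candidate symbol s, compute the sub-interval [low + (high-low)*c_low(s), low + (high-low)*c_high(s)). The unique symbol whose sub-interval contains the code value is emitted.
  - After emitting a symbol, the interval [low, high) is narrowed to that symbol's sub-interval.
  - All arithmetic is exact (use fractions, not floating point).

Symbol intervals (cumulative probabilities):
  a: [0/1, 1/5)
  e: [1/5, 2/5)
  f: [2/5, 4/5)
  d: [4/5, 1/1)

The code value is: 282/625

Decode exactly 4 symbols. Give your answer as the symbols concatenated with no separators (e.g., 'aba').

Answer: faff

Derivation:
Step 1: interval [0/1, 1/1), width = 1/1 - 0/1 = 1/1
  'a': [0/1 + 1/1*0/1, 0/1 + 1/1*1/5) = [0/1, 1/5)
  'e': [0/1 + 1/1*1/5, 0/1 + 1/1*2/5) = [1/5, 2/5)
  'f': [0/1 + 1/1*2/5, 0/1 + 1/1*4/5) = [2/5, 4/5) <- contains code 282/625
  'd': [0/1 + 1/1*4/5, 0/1 + 1/1*1/1) = [4/5, 1/1)
  emit 'f', narrow to [2/5, 4/5)
Step 2: interval [2/5, 4/5), width = 4/5 - 2/5 = 2/5
  'a': [2/5 + 2/5*0/1, 2/5 + 2/5*1/5) = [2/5, 12/25) <- contains code 282/625
  'e': [2/5 + 2/5*1/5, 2/5 + 2/5*2/5) = [12/25, 14/25)
  'f': [2/5 + 2/5*2/5, 2/5 + 2/5*4/5) = [14/25, 18/25)
  'd': [2/5 + 2/5*4/5, 2/5 + 2/5*1/1) = [18/25, 4/5)
  emit 'a', narrow to [2/5, 12/25)
Step 3: interval [2/5, 12/25), width = 12/25 - 2/5 = 2/25
  'a': [2/5 + 2/25*0/1, 2/5 + 2/25*1/5) = [2/5, 52/125)
  'e': [2/5 + 2/25*1/5, 2/5 + 2/25*2/5) = [52/125, 54/125)
  'f': [2/5 + 2/25*2/5, 2/5 + 2/25*4/5) = [54/125, 58/125) <- contains code 282/625
  'd': [2/5 + 2/25*4/5, 2/5 + 2/25*1/1) = [58/125, 12/25)
  emit 'f', narrow to [54/125, 58/125)
Step 4: interval [54/125, 58/125), width = 58/125 - 54/125 = 4/125
  'a': [54/125 + 4/125*0/1, 54/125 + 4/125*1/5) = [54/125, 274/625)
  'e': [54/125 + 4/125*1/5, 54/125 + 4/125*2/5) = [274/625, 278/625)
  'f': [54/125 + 4/125*2/5, 54/125 + 4/125*4/5) = [278/625, 286/625) <- contains code 282/625
  'd': [54/125 + 4/125*4/5, 54/125 + 4/125*1/1) = [286/625, 58/125)
  emit 'f', narrow to [278/625, 286/625)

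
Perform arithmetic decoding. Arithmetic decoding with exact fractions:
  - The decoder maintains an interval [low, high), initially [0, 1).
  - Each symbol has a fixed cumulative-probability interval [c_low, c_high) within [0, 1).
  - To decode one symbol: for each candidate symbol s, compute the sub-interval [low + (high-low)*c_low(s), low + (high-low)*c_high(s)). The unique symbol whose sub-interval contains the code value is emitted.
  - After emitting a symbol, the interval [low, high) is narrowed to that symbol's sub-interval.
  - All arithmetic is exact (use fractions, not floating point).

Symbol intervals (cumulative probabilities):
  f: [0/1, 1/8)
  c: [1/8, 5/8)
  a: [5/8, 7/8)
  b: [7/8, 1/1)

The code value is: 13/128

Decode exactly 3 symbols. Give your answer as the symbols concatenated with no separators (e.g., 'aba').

Answer: faa

Derivation:
Step 1: interval [0/1, 1/1), width = 1/1 - 0/1 = 1/1
  'f': [0/1 + 1/1*0/1, 0/1 + 1/1*1/8) = [0/1, 1/8) <- contains code 13/128
  'c': [0/1 + 1/1*1/8, 0/1 + 1/1*5/8) = [1/8, 5/8)
  'a': [0/1 + 1/1*5/8, 0/1 + 1/1*7/8) = [5/8, 7/8)
  'b': [0/1 + 1/1*7/8, 0/1 + 1/1*1/1) = [7/8, 1/1)
  emit 'f', narrow to [0/1, 1/8)
Step 2: interval [0/1, 1/8), width = 1/8 - 0/1 = 1/8
  'f': [0/1 + 1/8*0/1, 0/1 + 1/8*1/8) = [0/1, 1/64)
  'c': [0/1 + 1/8*1/8, 0/1 + 1/8*5/8) = [1/64, 5/64)
  'a': [0/1 + 1/8*5/8, 0/1 + 1/8*7/8) = [5/64, 7/64) <- contains code 13/128
  'b': [0/1 + 1/8*7/8, 0/1 + 1/8*1/1) = [7/64, 1/8)
  emit 'a', narrow to [5/64, 7/64)
Step 3: interval [5/64, 7/64), width = 7/64 - 5/64 = 1/32
  'f': [5/64 + 1/32*0/1, 5/64 + 1/32*1/8) = [5/64, 21/256)
  'c': [5/64 + 1/32*1/8, 5/64 + 1/32*5/8) = [21/256, 25/256)
  'a': [5/64 + 1/32*5/8, 5/64 + 1/32*7/8) = [25/256, 27/256) <- contains code 13/128
  'b': [5/64 + 1/32*7/8, 5/64 + 1/32*1/1) = [27/256, 7/64)
  emit 'a', narrow to [25/256, 27/256)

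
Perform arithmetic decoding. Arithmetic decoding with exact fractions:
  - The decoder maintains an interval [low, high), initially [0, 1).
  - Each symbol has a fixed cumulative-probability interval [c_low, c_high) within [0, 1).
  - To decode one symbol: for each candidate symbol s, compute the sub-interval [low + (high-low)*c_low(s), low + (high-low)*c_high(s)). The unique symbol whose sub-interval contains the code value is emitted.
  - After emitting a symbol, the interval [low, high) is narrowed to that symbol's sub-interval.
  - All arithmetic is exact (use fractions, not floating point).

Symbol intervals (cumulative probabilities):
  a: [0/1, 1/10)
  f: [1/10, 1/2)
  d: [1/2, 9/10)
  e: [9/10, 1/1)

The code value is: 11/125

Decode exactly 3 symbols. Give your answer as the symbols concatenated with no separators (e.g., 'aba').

Answer: ade

Derivation:
Step 1: interval [0/1, 1/1), width = 1/1 - 0/1 = 1/1
  'a': [0/1 + 1/1*0/1, 0/1 + 1/1*1/10) = [0/1, 1/10) <- contains code 11/125
  'f': [0/1 + 1/1*1/10, 0/1 + 1/1*1/2) = [1/10, 1/2)
  'd': [0/1 + 1/1*1/2, 0/1 + 1/1*9/10) = [1/2, 9/10)
  'e': [0/1 + 1/1*9/10, 0/1 + 1/1*1/1) = [9/10, 1/1)
  emit 'a', narrow to [0/1, 1/10)
Step 2: interval [0/1, 1/10), width = 1/10 - 0/1 = 1/10
  'a': [0/1 + 1/10*0/1, 0/1 + 1/10*1/10) = [0/1, 1/100)
  'f': [0/1 + 1/10*1/10, 0/1 + 1/10*1/2) = [1/100, 1/20)
  'd': [0/1 + 1/10*1/2, 0/1 + 1/10*9/10) = [1/20, 9/100) <- contains code 11/125
  'e': [0/1 + 1/10*9/10, 0/1 + 1/10*1/1) = [9/100, 1/10)
  emit 'd', narrow to [1/20, 9/100)
Step 3: interval [1/20, 9/100), width = 9/100 - 1/20 = 1/25
  'a': [1/20 + 1/25*0/1, 1/20 + 1/25*1/10) = [1/20, 27/500)
  'f': [1/20 + 1/25*1/10, 1/20 + 1/25*1/2) = [27/500, 7/100)
  'd': [1/20 + 1/25*1/2, 1/20 + 1/25*9/10) = [7/100, 43/500)
  'e': [1/20 + 1/25*9/10, 1/20 + 1/25*1/1) = [43/500, 9/100) <- contains code 11/125
  emit 'e', narrow to [43/500, 9/100)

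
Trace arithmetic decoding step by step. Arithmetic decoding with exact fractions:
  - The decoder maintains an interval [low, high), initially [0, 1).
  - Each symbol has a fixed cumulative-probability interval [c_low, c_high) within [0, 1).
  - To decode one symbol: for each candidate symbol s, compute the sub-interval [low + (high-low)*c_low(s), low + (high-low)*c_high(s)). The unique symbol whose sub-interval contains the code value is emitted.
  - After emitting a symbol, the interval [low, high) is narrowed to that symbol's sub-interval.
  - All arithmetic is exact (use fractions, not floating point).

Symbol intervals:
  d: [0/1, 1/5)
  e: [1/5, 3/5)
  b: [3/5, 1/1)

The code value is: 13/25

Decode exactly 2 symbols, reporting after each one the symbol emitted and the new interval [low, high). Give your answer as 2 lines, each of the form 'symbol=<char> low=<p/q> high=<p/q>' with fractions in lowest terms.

Step 1: interval [0/1, 1/1), width = 1/1 - 0/1 = 1/1
  'd': [0/1 + 1/1*0/1, 0/1 + 1/1*1/5) = [0/1, 1/5)
  'e': [0/1 + 1/1*1/5, 0/1 + 1/1*3/5) = [1/5, 3/5) <- contains code 13/25
  'b': [0/1 + 1/1*3/5, 0/1 + 1/1*1/1) = [3/5, 1/1)
  emit 'e', narrow to [1/5, 3/5)
Step 2: interval [1/5, 3/5), width = 3/5 - 1/5 = 2/5
  'd': [1/5 + 2/5*0/1, 1/5 + 2/5*1/5) = [1/5, 7/25)
  'e': [1/5 + 2/5*1/5, 1/5 + 2/5*3/5) = [7/25, 11/25)
  'b': [1/5 + 2/5*3/5, 1/5 + 2/5*1/1) = [11/25, 3/5) <- contains code 13/25
  emit 'b', narrow to [11/25, 3/5)

Answer: symbol=e low=1/5 high=3/5
symbol=b low=11/25 high=3/5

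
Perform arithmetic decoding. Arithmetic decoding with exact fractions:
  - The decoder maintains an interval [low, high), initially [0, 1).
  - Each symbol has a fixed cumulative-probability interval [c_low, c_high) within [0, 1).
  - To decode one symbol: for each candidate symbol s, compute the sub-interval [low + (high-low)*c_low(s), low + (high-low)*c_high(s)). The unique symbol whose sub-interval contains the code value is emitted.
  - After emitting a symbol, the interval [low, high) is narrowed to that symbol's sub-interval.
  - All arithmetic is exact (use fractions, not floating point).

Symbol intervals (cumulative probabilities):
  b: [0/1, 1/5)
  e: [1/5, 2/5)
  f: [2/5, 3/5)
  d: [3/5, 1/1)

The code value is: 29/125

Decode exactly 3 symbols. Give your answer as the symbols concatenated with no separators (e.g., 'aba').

Step 1: interval [0/1, 1/1), width = 1/1 - 0/1 = 1/1
  'b': [0/1 + 1/1*0/1, 0/1 + 1/1*1/5) = [0/1, 1/5)
  'e': [0/1 + 1/1*1/5, 0/1 + 1/1*2/5) = [1/5, 2/5) <- contains code 29/125
  'f': [0/1 + 1/1*2/5, 0/1 + 1/1*3/5) = [2/5, 3/5)
  'd': [0/1 + 1/1*3/5, 0/1 + 1/1*1/1) = [3/5, 1/1)
  emit 'e', narrow to [1/5, 2/5)
Step 2: interval [1/5, 2/5), width = 2/5 - 1/5 = 1/5
  'b': [1/5 + 1/5*0/1, 1/5 + 1/5*1/5) = [1/5, 6/25) <- contains code 29/125
  'e': [1/5 + 1/5*1/5, 1/5 + 1/5*2/5) = [6/25, 7/25)
  'f': [1/5 + 1/5*2/5, 1/5 + 1/5*3/5) = [7/25, 8/25)
  'd': [1/5 + 1/5*3/5, 1/5 + 1/5*1/1) = [8/25, 2/5)
  emit 'b', narrow to [1/5, 6/25)
Step 3: interval [1/5, 6/25), width = 6/25 - 1/5 = 1/25
  'b': [1/5 + 1/25*0/1, 1/5 + 1/25*1/5) = [1/5, 26/125)
  'e': [1/5 + 1/25*1/5, 1/5 + 1/25*2/5) = [26/125, 27/125)
  'f': [1/5 + 1/25*2/5, 1/5 + 1/25*3/5) = [27/125, 28/125)
  'd': [1/5 + 1/25*3/5, 1/5 + 1/25*1/1) = [28/125, 6/25) <- contains code 29/125
  emit 'd', narrow to [28/125, 6/25)

Answer: ebd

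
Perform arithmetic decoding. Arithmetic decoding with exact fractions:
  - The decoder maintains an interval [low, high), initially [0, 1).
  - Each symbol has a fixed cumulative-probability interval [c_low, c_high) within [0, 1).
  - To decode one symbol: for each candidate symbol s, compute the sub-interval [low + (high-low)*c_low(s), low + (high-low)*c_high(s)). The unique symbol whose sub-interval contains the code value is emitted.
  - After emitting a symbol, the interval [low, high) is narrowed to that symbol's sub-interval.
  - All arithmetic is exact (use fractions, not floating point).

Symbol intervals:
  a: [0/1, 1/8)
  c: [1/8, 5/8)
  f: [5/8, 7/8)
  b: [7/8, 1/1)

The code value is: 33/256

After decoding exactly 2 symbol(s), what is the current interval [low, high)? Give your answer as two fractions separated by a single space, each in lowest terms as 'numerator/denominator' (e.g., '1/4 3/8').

Step 1: interval [0/1, 1/1), width = 1/1 - 0/1 = 1/1
  'a': [0/1 + 1/1*0/1, 0/1 + 1/1*1/8) = [0/1, 1/8)
  'c': [0/1 + 1/1*1/8, 0/1 + 1/1*5/8) = [1/8, 5/8) <- contains code 33/256
  'f': [0/1 + 1/1*5/8, 0/1 + 1/1*7/8) = [5/8, 7/8)
  'b': [0/1 + 1/1*7/8, 0/1 + 1/1*1/1) = [7/8, 1/1)
  emit 'c', narrow to [1/8, 5/8)
Step 2: interval [1/8, 5/8), width = 5/8 - 1/8 = 1/2
  'a': [1/8 + 1/2*0/1, 1/8 + 1/2*1/8) = [1/8, 3/16) <- contains code 33/256
  'c': [1/8 + 1/2*1/8, 1/8 + 1/2*5/8) = [3/16, 7/16)
  'f': [1/8 + 1/2*5/8, 1/8 + 1/2*7/8) = [7/16, 9/16)
  'b': [1/8 + 1/2*7/8, 1/8 + 1/2*1/1) = [9/16, 5/8)
  emit 'a', narrow to [1/8, 3/16)

Answer: 1/8 3/16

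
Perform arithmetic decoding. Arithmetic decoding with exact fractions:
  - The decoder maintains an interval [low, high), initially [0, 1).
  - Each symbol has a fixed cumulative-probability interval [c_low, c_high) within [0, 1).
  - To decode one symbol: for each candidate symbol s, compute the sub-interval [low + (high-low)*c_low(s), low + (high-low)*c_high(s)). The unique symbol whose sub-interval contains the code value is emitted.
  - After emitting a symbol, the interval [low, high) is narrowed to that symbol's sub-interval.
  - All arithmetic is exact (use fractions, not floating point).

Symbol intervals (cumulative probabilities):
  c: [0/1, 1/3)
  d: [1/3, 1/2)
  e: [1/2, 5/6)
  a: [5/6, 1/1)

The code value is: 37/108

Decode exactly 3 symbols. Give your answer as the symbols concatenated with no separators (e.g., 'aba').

Step 1: interval [0/1, 1/1), width = 1/1 - 0/1 = 1/1
  'c': [0/1 + 1/1*0/1, 0/1 + 1/1*1/3) = [0/1, 1/3)
  'd': [0/1 + 1/1*1/3, 0/1 + 1/1*1/2) = [1/3, 1/2) <- contains code 37/108
  'e': [0/1 + 1/1*1/2, 0/1 + 1/1*5/6) = [1/2, 5/6)
  'a': [0/1 + 1/1*5/6, 0/1 + 1/1*1/1) = [5/6, 1/1)
  emit 'd', narrow to [1/3, 1/2)
Step 2: interval [1/3, 1/2), width = 1/2 - 1/3 = 1/6
  'c': [1/3 + 1/6*0/1, 1/3 + 1/6*1/3) = [1/3, 7/18) <- contains code 37/108
  'd': [1/3 + 1/6*1/3, 1/3 + 1/6*1/2) = [7/18, 5/12)
  'e': [1/3 + 1/6*1/2, 1/3 + 1/6*5/6) = [5/12, 17/36)
  'a': [1/3 + 1/6*5/6, 1/3 + 1/6*1/1) = [17/36, 1/2)
  emit 'c', narrow to [1/3, 7/18)
Step 3: interval [1/3, 7/18), width = 7/18 - 1/3 = 1/18
  'c': [1/3 + 1/18*0/1, 1/3 + 1/18*1/3) = [1/3, 19/54) <- contains code 37/108
  'd': [1/3 + 1/18*1/3, 1/3 + 1/18*1/2) = [19/54, 13/36)
  'e': [1/3 + 1/18*1/2, 1/3 + 1/18*5/6) = [13/36, 41/108)
  'a': [1/3 + 1/18*5/6, 1/3 + 1/18*1/1) = [41/108, 7/18)
  emit 'c', narrow to [1/3, 19/54)

Answer: dcc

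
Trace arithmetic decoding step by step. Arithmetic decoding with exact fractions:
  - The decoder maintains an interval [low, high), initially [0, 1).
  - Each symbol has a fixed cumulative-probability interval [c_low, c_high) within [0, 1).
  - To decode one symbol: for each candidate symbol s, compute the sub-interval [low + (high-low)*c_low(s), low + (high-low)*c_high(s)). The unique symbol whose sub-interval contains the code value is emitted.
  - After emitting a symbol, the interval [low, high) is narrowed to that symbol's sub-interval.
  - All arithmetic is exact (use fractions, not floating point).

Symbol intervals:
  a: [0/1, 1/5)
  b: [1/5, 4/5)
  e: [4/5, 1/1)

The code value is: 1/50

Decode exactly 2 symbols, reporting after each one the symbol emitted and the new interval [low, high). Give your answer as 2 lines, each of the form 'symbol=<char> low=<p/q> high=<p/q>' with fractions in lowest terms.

Step 1: interval [0/1, 1/1), width = 1/1 - 0/1 = 1/1
  'a': [0/1 + 1/1*0/1, 0/1 + 1/1*1/5) = [0/1, 1/5) <- contains code 1/50
  'b': [0/1 + 1/1*1/5, 0/1 + 1/1*4/5) = [1/5, 4/5)
  'e': [0/1 + 1/1*4/5, 0/1 + 1/1*1/1) = [4/5, 1/1)
  emit 'a', narrow to [0/1, 1/5)
Step 2: interval [0/1, 1/5), width = 1/5 - 0/1 = 1/5
  'a': [0/1 + 1/5*0/1, 0/1 + 1/5*1/5) = [0/1, 1/25) <- contains code 1/50
  'b': [0/1 + 1/5*1/5, 0/1 + 1/5*4/5) = [1/25, 4/25)
  'e': [0/1 + 1/5*4/5, 0/1 + 1/5*1/1) = [4/25, 1/5)
  emit 'a', narrow to [0/1, 1/25)

Answer: symbol=a low=0/1 high=1/5
symbol=a low=0/1 high=1/25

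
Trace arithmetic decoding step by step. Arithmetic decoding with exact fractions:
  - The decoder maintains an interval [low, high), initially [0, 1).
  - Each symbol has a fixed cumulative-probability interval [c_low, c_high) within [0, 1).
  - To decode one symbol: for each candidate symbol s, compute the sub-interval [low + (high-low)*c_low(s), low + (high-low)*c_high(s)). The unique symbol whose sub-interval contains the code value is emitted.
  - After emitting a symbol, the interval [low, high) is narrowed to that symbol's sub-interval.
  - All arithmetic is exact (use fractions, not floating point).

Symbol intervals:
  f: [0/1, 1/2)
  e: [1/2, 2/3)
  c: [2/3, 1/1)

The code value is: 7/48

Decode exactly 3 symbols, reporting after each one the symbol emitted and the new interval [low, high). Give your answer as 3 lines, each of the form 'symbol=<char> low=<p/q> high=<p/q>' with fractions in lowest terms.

Answer: symbol=f low=0/1 high=1/2
symbol=f low=0/1 high=1/4
symbol=e low=1/8 high=1/6

Derivation:
Step 1: interval [0/1, 1/1), width = 1/1 - 0/1 = 1/1
  'f': [0/1 + 1/1*0/1, 0/1 + 1/1*1/2) = [0/1, 1/2) <- contains code 7/48
  'e': [0/1 + 1/1*1/2, 0/1 + 1/1*2/3) = [1/2, 2/3)
  'c': [0/1 + 1/1*2/3, 0/1 + 1/1*1/1) = [2/3, 1/1)
  emit 'f', narrow to [0/1, 1/2)
Step 2: interval [0/1, 1/2), width = 1/2 - 0/1 = 1/2
  'f': [0/1 + 1/2*0/1, 0/1 + 1/2*1/2) = [0/1, 1/4) <- contains code 7/48
  'e': [0/1 + 1/2*1/2, 0/1 + 1/2*2/3) = [1/4, 1/3)
  'c': [0/1 + 1/2*2/3, 0/1 + 1/2*1/1) = [1/3, 1/2)
  emit 'f', narrow to [0/1, 1/4)
Step 3: interval [0/1, 1/4), width = 1/4 - 0/1 = 1/4
  'f': [0/1 + 1/4*0/1, 0/1 + 1/4*1/2) = [0/1, 1/8)
  'e': [0/1 + 1/4*1/2, 0/1 + 1/4*2/3) = [1/8, 1/6) <- contains code 7/48
  'c': [0/1 + 1/4*2/3, 0/1 + 1/4*1/1) = [1/6, 1/4)
  emit 'e', narrow to [1/8, 1/6)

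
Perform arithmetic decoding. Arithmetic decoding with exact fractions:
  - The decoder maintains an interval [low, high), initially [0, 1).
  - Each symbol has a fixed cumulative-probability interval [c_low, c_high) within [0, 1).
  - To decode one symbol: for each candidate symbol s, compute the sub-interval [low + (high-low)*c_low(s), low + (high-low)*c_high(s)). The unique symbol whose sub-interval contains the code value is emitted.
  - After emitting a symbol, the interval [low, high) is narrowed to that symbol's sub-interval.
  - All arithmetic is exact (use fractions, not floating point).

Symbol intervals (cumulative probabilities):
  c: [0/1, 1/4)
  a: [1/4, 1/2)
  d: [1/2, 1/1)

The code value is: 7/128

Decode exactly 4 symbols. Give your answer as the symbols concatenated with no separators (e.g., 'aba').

Answer: ccdd

Derivation:
Step 1: interval [0/1, 1/1), width = 1/1 - 0/1 = 1/1
  'c': [0/1 + 1/1*0/1, 0/1 + 1/1*1/4) = [0/1, 1/4) <- contains code 7/128
  'a': [0/1 + 1/1*1/4, 0/1 + 1/1*1/2) = [1/4, 1/2)
  'd': [0/1 + 1/1*1/2, 0/1 + 1/1*1/1) = [1/2, 1/1)
  emit 'c', narrow to [0/1, 1/4)
Step 2: interval [0/1, 1/4), width = 1/4 - 0/1 = 1/4
  'c': [0/1 + 1/4*0/1, 0/1 + 1/4*1/4) = [0/1, 1/16) <- contains code 7/128
  'a': [0/1 + 1/4*1/4, 0/1 + 1/4*1/2) = [1/16, 1/8)
  'd': [0/1 + 1/4*1/2, 0/1 + 1/4*1/1) = [1/8, 1/4)
  emit 'c', narrow to [0/1, 1/16)
Step 3: interval [0/1, 1/16), width = 1/16 - 0/1 = 1/16
  'c': [0/1 + 1/16*0/1, 0/1 + 1/16*1/4) = [0/1, 1/64)
  'a': [0/1 + 1/16*1/4, 0/1 + 1/16*1/2) = [1/64, 1/32)
  'd': [0/1 + 1/16*1/2, 0/1 + 1/16*1/1) = [1/32, 1/16) <- contains code 7/128
  emit 'd', narrow to [1/32, 1/16)
Step 4: interval [1/32, 1/16), width = 1/16 - 1/32 = 1/32
  'c': [1/32 + 1/32*0/1, 1/32 + 1/32*1/4) = [1/32, 5/128)
  'a': [1/32 + 1/32*1/4, 1/32 + 1/32*1/2) = [5/128, 3/64)
  'd': [1/32 + 1/32*1/2, 1/32 + 1/32*1/1) = [3/64, 1/16) <- contains code 7/128
  emit 'd', narrow to [3/64, 1/16)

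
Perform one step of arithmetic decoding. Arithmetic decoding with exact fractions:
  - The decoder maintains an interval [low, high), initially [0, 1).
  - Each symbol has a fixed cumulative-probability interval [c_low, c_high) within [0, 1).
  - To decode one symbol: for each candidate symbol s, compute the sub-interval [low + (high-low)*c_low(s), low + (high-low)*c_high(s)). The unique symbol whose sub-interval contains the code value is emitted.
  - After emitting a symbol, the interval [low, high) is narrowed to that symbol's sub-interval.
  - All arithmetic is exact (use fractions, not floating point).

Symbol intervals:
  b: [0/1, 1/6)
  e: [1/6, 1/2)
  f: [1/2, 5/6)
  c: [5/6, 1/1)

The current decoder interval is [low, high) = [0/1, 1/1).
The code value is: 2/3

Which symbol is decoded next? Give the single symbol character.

Answer: f

Derivation:
Interval width = high − low = 1/1 − 0/1 = 1/1
Scaled code = (code − low) / width = (2/3 − 0/1) / 1/1 = 2/3
  b: [0/1, 1/6) 
  e: [1/6, 1/2) 
  f: [1/2, 5/6) ← scaled code falls here ✓
  c: [5/6, 1/1) 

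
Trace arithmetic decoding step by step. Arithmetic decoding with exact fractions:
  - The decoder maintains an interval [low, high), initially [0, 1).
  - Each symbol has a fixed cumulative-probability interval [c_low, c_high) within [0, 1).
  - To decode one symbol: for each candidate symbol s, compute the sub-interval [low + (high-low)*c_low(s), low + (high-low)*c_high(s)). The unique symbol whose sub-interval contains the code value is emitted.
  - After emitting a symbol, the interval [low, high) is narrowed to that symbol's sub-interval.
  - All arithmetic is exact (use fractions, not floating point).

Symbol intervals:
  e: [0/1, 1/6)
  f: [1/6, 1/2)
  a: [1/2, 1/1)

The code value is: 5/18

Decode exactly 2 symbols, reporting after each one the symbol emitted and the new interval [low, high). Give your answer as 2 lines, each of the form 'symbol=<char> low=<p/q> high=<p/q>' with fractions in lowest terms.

Answer: symbol=f low=1/6 high=1/2
symbol=f low=2/9 high=1/3

Derivation:
Step 1: interval [0/1, 1/1), width = 1/1 - 0/1 = 1/1
  'e': [0/1 + 1/1*0/1, 0/1 + 1/1*1/6) = [0/1, 1/6)
  'f': [0/1 + 1/1*1/6, 0/1 + 1/1*1/2) = [1/6, 1/2) <- contains code 5/18
  'a': [0/1 + 1/1*1/2, 0/1 + 1/1*1/1) = [1/2, 1/1)
  emit 'f', narrow to [1/6, 1/2)
Step 2: interval [1/6, 1/2), width = 1/2 - 1/6 = 1/3
  'e': [1/6 + 1/3*0/1, 1/6 + 1/3*1/6) = [1/6, 2/9)
  'f': [1/6 + 1/3*1/6, 1/6 + 1/3*1/2) = [2/9, 1/3) <- contains code 5/18
  'a': [1/6 + 1/3*1/2, 1/6 + 1/3*1/1) = [1/3, 1/2)
  emit 'f', narrow to [2/9, 1/3)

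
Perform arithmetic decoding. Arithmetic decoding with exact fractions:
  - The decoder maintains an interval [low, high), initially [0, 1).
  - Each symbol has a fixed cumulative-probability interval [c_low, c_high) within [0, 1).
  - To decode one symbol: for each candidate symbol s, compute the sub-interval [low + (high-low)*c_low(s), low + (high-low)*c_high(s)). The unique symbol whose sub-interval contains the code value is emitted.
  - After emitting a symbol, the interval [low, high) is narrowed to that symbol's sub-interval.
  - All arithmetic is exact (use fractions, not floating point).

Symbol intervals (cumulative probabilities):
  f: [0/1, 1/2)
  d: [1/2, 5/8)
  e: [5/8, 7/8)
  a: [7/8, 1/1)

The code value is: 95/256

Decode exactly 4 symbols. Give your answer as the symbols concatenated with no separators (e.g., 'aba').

Answer: fefa

Derivation:
Step 1: interval [0/1, 1/1), width = 1/1 - 0/1 = 1/1
  'f': [0/1 + 1/1*0/1, 0/1 + 1/1*1/2) = [0/1, 1/2) <- contains code 95/256
  'd': [0/1 + 1/1*1/2, 0/1 + 1/1*5/8) = [1/2, 5/8)
  'e': [0/1 + 1/1*5/8, 0/1 + 1/1*7/8) = [5/8, 7/8)
  'a': [0/1 + 1/1*7/8, 0/1 + 1/1*1/1) = [7/8, 1/1)
  emit 'f', narrow to [0/1, 1/2)
Step 2: interval [0/1, 1/2), width = 1/2 - 0/1 = 1/2
  'f': [0/1 + 1/2*0/1, 0/1 + 1/2*1/2) = [0/1, 1/4)
  'd': [0/1 + 1/2*1/2, 0/1 + 1/2*5/8) = [1/4, 5/16)
  'e': [0/1 + 1/2*5/8, 0/1 + 1/2*7/8) = [5/16, 7/16) <- contains code 95/256
  'a': [0/1 + 1/2*7/8, 0/1 + 1/2*1/1) = [7/16, 1/2)
  emit 'e', narrow to [5/16, 7/16)
Step 3: interval [5/16, 7/16), width = 7/16 - 5/16 = 1/8
  'f': [5/16 + 1/8*0/1, 5/16 + 1/8*1/2) = [5/16, 3/8) <- contains code 95/256
  'd': [5/16 + 1/8*1/2, 5/16 + 1/8*5/8) = [3/8, 25/64)
  'e': [5/16 + 1/8*5/8, 5/16 + 1/8*7/8) = [25/64, 27/64)
  'a': [5/16 + 1/8*7/8, 5/16 + 1/8*1/1) = [27/64, 7/16)
  emit 'f', narrow to [5/16, 3/8)
Step 4: interval [5/16, 3/8), width = 3/8 - 5/16 = 1/16
  'f': [5/16 + 1/16*0/1, 5/16 + 1/16*1/2) = [5/16, 11/32)
  'd': [5/16 + 1/16*1/2, 5/16 + 1/16*5/8) = [11/32, 45/128)
  'e': [5/16 + 1/16*5/8, 5/16 + 1/16*7/8) = [45/128, 47/128)
  'a': [5/16 + 1/16*7/8, 5/16 + 1/16*1/1) = [47/128, 3/8) <- contains code 95/256
  emit 'a', narrow to [47/128, 3/8)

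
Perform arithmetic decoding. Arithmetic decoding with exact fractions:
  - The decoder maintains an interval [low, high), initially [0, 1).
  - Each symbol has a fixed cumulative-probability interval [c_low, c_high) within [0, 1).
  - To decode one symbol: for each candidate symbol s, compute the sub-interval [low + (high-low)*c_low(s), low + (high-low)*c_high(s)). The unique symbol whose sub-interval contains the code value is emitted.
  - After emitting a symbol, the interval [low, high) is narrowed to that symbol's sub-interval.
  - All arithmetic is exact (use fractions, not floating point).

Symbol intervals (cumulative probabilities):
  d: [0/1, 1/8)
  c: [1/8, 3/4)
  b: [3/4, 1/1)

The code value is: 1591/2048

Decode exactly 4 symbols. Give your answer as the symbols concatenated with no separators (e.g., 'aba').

Step 1: interval [0/1, 1/1), width = 1/1 - 0/1 = 1/1
  'd': [0/1 + 1/1*0/1, 0/1 + 1/1*1/8) = [0/1, 1/8)
  'c': [0/1 + 1/1*1/8, 0/1 + 1/1*3/4) = [1/8, 3/4)
  'b': [0/1 + 1/1*3/4, 0/1 + 1/1*1/1) = [3/4, 1/1) <- contains code 1591/2048
  emit 'b', narrow to [3/4, 1/1)
Step 2: interval [3/4, 1/1), width = 1/1 - 3/4 = 1/4
  'd': [3/4 + 1/4*0/1, 3/4 + 1/4*1/8) = [3/4, 25/32) <- contains code 1591/2048
  'c': [3/4 + 1/4*1/8, 3/4 + 1/4*3/4) = [25/32, 15/16)
  'b': [3/4 + 1/4*3/4, 3/4 + 1/4*1/1) = [15/16, 1/1)
  emit 'd', narrow to [3/4, 25/32)
Step 3: interval [3/4, 25/32), width = 25/32 - 3/4 = 1/32
  'd': [3/4 + 1/32*0/1, 3/4 + 1/32*1/8) = [3/4, 193/256)
  'c': [3/4 + 1/32*1/8, 3/4 + 1/32*3/4) = [193/256, 99/128)
  'b': [3/4 + 1/32*3/4, 3/4 + 1/32*1/1) = [99/128, 25/32) <- contains code 1591/2048
  emit 'b', narrow to [99/128, 25/32)
Step 4: interval [99/128, 25/32), width = 25/32 - 99/128 = 1/128
  'd': [99/128 + 1/128*0/1, 99/128 + 1/128*1/8) = [99/128, 793/1024)
  'c': [99/128 + 1/128*1/8, 99/128 + 1/128*3/4) = [793/1024, 399/512) <- contains code 1591/2048
  'b': [99/128 + 1/128*3/4, 99/128 + 1/128*1/1) = [399/512, 25/32)
  emit 'c', narrow to [793/1024, 399/512)

Answer: bdbc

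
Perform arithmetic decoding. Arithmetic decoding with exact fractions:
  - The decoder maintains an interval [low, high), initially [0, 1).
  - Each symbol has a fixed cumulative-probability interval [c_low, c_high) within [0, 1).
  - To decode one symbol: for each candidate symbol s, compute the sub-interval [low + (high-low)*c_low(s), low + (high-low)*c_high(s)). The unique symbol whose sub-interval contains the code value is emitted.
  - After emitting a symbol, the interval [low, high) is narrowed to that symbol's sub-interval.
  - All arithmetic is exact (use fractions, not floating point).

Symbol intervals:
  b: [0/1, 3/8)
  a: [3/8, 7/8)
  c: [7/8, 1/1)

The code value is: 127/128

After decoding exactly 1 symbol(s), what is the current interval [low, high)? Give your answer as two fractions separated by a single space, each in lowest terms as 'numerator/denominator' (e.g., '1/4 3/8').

Answer: 7/8 1/1

Derivation:
Step 1: interval [0/1, 1/1), width = 1/1 - 0/1 = 1/1
  'b': [0/1 + 1/1*0/1, 0/1 + 1/1*3/8) = [0/1, 3/8)
  'a': [0/1 + 1/1*3/8, 0/1 + 1/1*7/8) = [3/8, 7/8)
  'c': [0/1 + 1/1*7/8, 0/1 + 1/1*1/1) = [7/8, 1/1) <- contains code 127/128
  emit 'c', narrow to [7/8, 1/1)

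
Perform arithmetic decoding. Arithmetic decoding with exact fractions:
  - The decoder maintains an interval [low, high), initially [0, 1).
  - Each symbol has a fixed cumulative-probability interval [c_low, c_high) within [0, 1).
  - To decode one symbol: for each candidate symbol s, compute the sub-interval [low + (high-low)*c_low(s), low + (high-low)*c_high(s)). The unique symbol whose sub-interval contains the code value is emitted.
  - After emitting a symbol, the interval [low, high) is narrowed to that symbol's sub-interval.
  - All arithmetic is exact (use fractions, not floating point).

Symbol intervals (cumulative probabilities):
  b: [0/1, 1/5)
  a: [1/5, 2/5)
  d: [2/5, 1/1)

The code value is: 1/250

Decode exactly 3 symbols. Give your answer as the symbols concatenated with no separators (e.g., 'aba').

Answer: bbb

Derivation:
Step 1: interval [0/1, 1/1), width = 1/1 - 0/1 = 1/1
  'b': [0/1 + 1/1*0/1, 0/1 + 1/1*1/5) = [0/1, 1/5) <- contains code 1/250
  'a': [0/1 + 1/1*1/5, 0/1 + 1/1*2/5) = [1/5, 2/5)
  'd': [0/1 + 1/1*2/5, 0/1 + 1/1*1/1) = [2/5, 1/1)
  emit 'b', narrow to [0/1, 1/5)
Step 2: interval [0/1, 1/5), width = 1/5 - 0/1 = 1/5
  'b': [0/1 + 1/5*0/1, 0/1 + 1/5*1/5) = [0/1, 1/25) <- contains code 1/250
  'a': [0/1 + 1/5*1/5, 0/1 + 1/5*2/5) = [1/25, 2/25)
  'd': [0/1 + 1/5*2/5, 0/1 + 1/5*1/1) = [2/25, 1/5)
  emit 'b', narrow to [0/1, 1/25)
Step 3: interval [0/1, 1/25), width = 1/25 - 0/1 = 1/25
  'b': [0/1 + 1/25*0/1, 0/1 + 1/25*1/5) = [0/1, 1/125) <- contains code 1/250
  'a': [0/1 + 1/25*1/5, 0/1 + 1/25*2/5) = [1/125, 2/125)
  'd': [0/1 + 1/25*2/5, 0/1 + 1/25*1/1) = [2/125, 1/25)
  emit 'b', narrow to [0/1, 1/125)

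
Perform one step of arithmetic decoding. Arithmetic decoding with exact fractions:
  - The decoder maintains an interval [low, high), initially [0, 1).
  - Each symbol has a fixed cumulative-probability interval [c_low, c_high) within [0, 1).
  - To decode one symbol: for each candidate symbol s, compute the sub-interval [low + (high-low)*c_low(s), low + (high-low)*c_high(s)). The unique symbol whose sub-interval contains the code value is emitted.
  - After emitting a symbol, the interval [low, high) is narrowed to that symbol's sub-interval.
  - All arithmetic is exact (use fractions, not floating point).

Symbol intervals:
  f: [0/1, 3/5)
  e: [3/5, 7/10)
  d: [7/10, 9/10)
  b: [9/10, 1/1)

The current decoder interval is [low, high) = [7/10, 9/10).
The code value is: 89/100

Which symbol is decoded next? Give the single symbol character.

Interval width = high − low = 9/10 − 7/10 = 1/5
Scaled code = (code − low) / width = (89/100 − 7/10) / 1/5 = 19/20
  f: [0/1, 3/5) 
  e: [3/5, 7/10) 
  d: [7/10, 9/10) 
  b: [9/10, 1/1) ← scaled code falls here ✓

Answer: b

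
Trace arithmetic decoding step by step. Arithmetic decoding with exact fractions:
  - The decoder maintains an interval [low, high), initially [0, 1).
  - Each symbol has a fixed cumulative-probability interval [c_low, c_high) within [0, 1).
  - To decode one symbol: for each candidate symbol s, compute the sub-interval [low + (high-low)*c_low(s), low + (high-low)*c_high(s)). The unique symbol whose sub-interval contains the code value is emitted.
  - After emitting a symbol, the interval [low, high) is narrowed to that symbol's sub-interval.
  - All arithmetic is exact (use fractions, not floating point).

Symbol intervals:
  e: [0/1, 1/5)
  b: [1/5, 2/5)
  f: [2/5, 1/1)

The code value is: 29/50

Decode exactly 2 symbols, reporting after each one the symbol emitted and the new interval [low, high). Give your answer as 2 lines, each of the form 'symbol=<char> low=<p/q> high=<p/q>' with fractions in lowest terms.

Answer: symbol=f low=2/5 high=1/1
symbol=b low=13/25 high=16/25

Derivation:
Step 1: interval [0/1, 1/1), width = 1/1 - 0/1 = 1/1
  'e': [0/1 + 1/1*0/1, 0/1 + 1/1*1/5) = [0/1, 1/5)
  'b': [0/1 + 1/1*1/5, 0/1 + 1/1*2/5) = [1/5, 2/5)
  'f': [0/1 + 1/1*2/5, 0/1 + 1/1*1/1) = [2/5, 1/1) <- contains code 29/50
  emit 'f', narrow to [2/5, 1/1)
Step 2: interval [2/5, 1/1), width = 1/1 - 2/5 = 3/5
  'e': [2/5 + 3/5*0/1, 2/5 + 3/5*1/5) = [2/5, 13/25)
  'b': [2/5 + 3/5*1/5, 2/5 + 3/5*2/5) = [13/25, 16/25) <- contains code 29/50
  'f': [2/5 + 3/5*2/5, 2/5 + 3/5*1/1) = [16/25, 1/1)
  emit 'b', narrow to [13/25, 16/25)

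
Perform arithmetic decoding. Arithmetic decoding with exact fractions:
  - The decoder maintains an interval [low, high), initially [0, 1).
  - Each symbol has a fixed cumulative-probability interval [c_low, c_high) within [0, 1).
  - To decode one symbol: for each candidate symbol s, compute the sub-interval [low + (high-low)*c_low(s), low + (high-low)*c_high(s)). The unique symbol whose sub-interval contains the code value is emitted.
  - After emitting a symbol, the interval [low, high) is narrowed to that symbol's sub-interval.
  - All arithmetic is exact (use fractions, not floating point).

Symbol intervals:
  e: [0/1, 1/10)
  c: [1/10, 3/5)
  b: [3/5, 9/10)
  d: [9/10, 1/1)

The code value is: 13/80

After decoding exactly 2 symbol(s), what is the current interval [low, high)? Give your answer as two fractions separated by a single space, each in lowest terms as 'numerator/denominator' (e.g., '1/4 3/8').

Step 1: interval [0/1, 1/1), width = 1/1 - 0/1 = 1/1
  'e': [0/1 + 1/1*0/1, 0/1 + 1/1*1/10) = [0/1, 1/10)
  'c': [0/1 + 1/1*1/10, 0/1 + 1/1*3/5) = [1/10, 3/5) <- contains code 13/80
  'b': [0/1 + 1/1*3/5, 0/1 + 1/1*9/10) = [3/5, 9/10)
  'd': [0/1 + 1/1*9/10, 0/1 + 1/1*1/1) = [9/10, 1/1)
  emit 'c', narrow to [1/10, 3/5)
Step 2: interval [1/10, 3/5), width = 3/5 - 1/10 = 1/2
  'e': [1/10 + 1/2*0/1, 1/10 + 1/2*1/10) = [1/10, 3/20)
  'c': [1/10 + 1/2*1/10, 1/10 + 1/2*3/5) = [3/20, 2/5) <- contains code 13/80
  'b': [1/10 + 1/2*3/5, 1/10 + 1/2*9/10) = [2/5, 11/20)
  'd': [1/10 + 1/2*9/10, 1/10 + 1/2*1/1) = [11/20, 3/5)
  emit 'c', narrow to [3/20, 2/5)

Answer: 3/20 2/5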